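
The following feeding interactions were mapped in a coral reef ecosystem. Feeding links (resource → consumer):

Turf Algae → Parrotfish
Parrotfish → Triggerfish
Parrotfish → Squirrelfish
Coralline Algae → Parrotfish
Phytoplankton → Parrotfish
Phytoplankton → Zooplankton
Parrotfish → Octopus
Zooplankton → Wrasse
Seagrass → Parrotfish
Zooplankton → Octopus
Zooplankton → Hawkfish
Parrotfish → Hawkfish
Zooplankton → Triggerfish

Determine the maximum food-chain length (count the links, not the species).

One longest chain: Phytoplankton → Parrotfish → Squirrelfish.
It has 3 species and 2 links.

2 links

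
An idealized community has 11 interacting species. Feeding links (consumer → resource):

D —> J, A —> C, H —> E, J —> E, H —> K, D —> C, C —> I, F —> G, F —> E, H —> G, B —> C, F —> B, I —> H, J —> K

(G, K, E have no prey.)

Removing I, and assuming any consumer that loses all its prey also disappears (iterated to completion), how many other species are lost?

Remove I.
Round 1: C (all prey gone) → extinct.
Round 2: A (all prey gone), B (all prey gone) → extinct.
No further losses. Total secondary extinctions: 3.

3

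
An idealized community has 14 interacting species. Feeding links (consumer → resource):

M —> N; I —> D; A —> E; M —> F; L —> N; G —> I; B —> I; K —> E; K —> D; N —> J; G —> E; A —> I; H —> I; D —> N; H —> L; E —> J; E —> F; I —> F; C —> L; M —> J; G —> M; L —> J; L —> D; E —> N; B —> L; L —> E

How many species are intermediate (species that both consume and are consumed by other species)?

Intermediate species (has both prey and predators): N, M, E, D, I, L.
Count: 6.

6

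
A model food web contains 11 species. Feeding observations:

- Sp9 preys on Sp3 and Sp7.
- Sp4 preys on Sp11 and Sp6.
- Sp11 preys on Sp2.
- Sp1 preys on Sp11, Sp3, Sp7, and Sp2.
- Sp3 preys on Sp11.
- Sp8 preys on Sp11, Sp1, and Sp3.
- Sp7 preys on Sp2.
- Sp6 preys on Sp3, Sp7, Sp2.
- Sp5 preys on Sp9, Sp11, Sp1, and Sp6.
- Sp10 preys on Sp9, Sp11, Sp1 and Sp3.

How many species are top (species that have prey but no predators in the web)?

4

Top species (has prey, but nothing eats it): Sp10, Sp4, Sp5, Sp8.
Count: 4.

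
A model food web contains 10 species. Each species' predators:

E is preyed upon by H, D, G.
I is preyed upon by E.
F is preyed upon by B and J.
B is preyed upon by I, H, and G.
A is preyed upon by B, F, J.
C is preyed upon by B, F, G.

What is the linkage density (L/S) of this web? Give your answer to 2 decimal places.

L/S = 1.50

There are L = 15 links among S = 10 species.
L/S = 15/10 = 1.5000 ≈ 1.50.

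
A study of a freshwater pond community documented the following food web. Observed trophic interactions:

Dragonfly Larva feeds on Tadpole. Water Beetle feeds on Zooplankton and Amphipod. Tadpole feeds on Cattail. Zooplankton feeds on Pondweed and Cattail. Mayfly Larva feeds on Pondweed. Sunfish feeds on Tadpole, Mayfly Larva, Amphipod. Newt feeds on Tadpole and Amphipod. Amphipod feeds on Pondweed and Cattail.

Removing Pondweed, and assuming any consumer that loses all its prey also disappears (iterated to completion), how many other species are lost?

1

Remove Pondweed.
Round 1: Mayfly Larva (all prey gone) → extinct.
No further losses. Total secondary extinctions: 1.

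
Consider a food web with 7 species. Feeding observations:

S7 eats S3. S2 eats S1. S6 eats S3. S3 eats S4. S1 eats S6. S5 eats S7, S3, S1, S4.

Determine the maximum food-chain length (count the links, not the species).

One longest chain: S4 → S3 → S6 → S1 → S5.
It has 5 species and 4 links.

4 links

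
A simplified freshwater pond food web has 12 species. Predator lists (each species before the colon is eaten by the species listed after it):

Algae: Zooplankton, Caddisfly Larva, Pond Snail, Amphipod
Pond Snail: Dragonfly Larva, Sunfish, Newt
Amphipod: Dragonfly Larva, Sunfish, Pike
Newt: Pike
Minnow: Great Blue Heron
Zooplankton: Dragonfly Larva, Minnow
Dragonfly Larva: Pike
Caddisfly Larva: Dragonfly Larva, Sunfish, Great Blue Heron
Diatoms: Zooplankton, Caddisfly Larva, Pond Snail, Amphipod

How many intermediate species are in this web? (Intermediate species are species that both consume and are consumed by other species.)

Intermediate species (has both prey and predators): Zooplankton, Caddisfly Larva, Pond Snail, Amphipod, Dragonfly Larva, Newt, Minnow.
Count: 7.

7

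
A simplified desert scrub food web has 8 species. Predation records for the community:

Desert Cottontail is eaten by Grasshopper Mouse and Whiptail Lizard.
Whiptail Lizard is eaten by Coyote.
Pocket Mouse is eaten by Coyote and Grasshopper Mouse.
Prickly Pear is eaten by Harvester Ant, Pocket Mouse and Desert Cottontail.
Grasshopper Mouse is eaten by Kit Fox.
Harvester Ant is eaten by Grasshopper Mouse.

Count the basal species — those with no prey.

Basal species (no prey listed): Prickly Pear.
Count: 1.

1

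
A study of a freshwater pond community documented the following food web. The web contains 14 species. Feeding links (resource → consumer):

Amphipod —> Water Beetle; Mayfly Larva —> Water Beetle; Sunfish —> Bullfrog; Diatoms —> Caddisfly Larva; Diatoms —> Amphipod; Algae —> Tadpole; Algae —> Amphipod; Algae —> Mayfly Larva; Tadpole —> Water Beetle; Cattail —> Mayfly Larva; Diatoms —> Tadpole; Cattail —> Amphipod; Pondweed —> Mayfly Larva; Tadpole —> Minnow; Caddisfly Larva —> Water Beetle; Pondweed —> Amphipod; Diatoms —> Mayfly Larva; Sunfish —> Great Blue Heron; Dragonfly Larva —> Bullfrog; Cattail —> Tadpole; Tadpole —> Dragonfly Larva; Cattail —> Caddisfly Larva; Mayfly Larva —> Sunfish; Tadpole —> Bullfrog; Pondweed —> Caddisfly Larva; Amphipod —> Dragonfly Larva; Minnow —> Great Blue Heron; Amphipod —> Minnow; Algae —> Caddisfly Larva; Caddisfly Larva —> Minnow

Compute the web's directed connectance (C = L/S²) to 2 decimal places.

The web has S = 14 species and L = 30 feeding links.
C = L / S² = 30 / 196 = 0.1531 ≈ 0.15.

C = 0.15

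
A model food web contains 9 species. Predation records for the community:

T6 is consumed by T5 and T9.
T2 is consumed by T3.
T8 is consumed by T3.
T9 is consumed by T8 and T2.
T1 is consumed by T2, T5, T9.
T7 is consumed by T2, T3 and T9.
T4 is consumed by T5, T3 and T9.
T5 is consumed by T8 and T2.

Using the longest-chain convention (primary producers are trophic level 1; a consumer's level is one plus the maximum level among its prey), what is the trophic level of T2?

T7 is a producer → level 1.
T9 eats T7 (level 1); other prey at levels: T1 1, T4 1, T6 1 → level 2.
T2 eats T9 (level 2); other prey at levels: T7 1, T1 1, T5 2 → level 3.

Trophic level 3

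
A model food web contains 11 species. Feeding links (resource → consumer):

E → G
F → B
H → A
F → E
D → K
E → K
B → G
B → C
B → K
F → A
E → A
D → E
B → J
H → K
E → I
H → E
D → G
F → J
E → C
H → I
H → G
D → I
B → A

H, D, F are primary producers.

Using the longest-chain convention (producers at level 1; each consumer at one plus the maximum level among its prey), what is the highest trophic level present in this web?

3

Producers (level 1): H, D, F.
F → B → K gives K level 3.
No species has a prey at level 3, so no species reaches level 4.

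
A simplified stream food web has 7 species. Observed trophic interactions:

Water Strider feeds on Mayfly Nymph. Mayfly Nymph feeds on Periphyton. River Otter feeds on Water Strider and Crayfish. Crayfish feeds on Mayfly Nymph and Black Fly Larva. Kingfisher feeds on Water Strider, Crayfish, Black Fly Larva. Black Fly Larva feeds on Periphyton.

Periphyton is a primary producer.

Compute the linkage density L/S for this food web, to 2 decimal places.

L/S = 1.43

There are L = 10 links among S = 7 species.
L/S = 10/7 = 1.4286 ≈ 1.43.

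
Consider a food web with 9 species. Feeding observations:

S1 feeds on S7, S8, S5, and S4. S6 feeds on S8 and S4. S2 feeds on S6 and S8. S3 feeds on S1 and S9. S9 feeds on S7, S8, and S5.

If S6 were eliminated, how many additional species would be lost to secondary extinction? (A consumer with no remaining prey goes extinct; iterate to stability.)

Remove S6.
Every predator of it retains at least one other prey: S2 still has S8.
No consumer loses all prey, so no secondary extinctions occur.

0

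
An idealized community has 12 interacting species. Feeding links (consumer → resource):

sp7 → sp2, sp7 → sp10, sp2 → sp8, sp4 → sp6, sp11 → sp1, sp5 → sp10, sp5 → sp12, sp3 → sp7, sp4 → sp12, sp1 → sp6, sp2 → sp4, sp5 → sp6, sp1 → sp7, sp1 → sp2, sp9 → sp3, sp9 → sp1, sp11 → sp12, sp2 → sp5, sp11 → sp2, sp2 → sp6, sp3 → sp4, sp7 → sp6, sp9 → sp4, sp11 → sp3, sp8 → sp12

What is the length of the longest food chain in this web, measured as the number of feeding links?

5 links

One longest chain: sp12 → sp8 → sp2 → sp7 → sp1 → sp11.
It has 6 species and 5 links.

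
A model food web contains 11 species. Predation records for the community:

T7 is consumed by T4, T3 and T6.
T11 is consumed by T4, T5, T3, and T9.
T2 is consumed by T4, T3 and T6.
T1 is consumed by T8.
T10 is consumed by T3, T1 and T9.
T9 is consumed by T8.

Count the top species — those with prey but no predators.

5

Top species (has prey, but nothing eats it): T6, T3, T4, T5, T8.
Count: 5.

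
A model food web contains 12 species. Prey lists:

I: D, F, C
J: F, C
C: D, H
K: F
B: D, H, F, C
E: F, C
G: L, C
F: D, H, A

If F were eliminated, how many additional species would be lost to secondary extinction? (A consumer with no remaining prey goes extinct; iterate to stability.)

1

Remove F.
Round 1: K (all prey gone) → extinct.
No further losses. Total secondary extinctions: 1.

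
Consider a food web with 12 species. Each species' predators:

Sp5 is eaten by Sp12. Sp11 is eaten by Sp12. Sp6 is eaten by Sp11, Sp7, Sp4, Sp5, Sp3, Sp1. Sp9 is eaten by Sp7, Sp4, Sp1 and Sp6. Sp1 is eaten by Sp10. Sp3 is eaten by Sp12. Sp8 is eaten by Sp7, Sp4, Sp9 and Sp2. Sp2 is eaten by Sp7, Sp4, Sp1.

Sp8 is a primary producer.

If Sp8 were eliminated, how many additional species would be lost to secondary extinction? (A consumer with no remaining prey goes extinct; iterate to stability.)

11

Remove Sp8.
Round 1: Sp9 (all prey gone), Sp2 (all prey gone) → extinct.
Round 2: Sp6 (all prey gone) → extinct.
Round 3: Sp1 (all prey gone), Sp4 (all prey gone), Sp11 (all prey gone), Sp5 (all prey gone), Sp3 (all prey gone), Sp7 (all prey gone) → extinct.
Round 4: Sp12 (all prey gone), Sp10 (all prey gone) → extinct.
No further losses. Total secondary extinctions: 11.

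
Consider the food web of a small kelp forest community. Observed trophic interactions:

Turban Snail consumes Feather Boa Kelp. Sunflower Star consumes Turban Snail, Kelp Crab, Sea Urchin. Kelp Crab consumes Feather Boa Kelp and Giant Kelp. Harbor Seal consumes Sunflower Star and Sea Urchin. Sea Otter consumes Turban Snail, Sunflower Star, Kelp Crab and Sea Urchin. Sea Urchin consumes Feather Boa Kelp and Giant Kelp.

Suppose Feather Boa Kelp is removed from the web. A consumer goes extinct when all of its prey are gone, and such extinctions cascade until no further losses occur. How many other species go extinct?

Remove Feather Boa Kelp.
Round 1: Turban Snail (all prey gone) → extinct.
No further losses. Total secondary extinctions: 1.

1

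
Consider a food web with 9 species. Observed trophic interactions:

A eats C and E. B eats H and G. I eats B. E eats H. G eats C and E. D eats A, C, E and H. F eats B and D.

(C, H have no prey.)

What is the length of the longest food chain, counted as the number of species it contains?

One longest chain: H → E → A → D → F.
It has 5 species and 4 links.

5 species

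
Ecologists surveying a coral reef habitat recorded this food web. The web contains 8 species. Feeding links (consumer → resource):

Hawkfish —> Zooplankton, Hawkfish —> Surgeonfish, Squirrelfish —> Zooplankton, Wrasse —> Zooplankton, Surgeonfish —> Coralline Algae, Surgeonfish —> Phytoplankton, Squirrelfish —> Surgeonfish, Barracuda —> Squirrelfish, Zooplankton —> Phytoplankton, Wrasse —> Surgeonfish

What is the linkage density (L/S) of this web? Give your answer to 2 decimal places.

L/S = 1.25

There are L = 10 links among S = 8 species.
L/S = 10/8 = 1.2500 ≈ 1.25.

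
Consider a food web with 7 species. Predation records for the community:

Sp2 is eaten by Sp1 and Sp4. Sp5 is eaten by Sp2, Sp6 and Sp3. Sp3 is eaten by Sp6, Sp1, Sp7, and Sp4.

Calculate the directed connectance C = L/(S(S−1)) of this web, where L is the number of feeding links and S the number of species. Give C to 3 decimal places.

C = 0.214

The web has S = 7 species and L = 9 feeding links.
C = L / (S(S−1)) = 9 / 42 = 0.2143 ≈ 0.214.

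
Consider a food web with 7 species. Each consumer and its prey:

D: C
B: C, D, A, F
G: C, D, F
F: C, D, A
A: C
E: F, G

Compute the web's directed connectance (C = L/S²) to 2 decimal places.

The web has S = 7 species and L = 14 feeding links.
C = L / S² = 14 / 49 = 0.2857 ≈ 0.29.

C = 0.29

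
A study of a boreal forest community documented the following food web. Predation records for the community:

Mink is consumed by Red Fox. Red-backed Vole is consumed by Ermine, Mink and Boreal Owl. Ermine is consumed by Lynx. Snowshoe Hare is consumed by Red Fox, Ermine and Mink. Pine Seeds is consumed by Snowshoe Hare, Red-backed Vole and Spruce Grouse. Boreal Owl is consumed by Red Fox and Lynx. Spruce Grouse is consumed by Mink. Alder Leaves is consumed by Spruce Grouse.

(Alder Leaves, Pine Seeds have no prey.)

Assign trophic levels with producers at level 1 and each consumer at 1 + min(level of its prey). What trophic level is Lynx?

Pine Seeds is a producer → level 1.
Snowshoe Hare eats Pine Seeds → level 2.
Ermine eats Snowshoe Hare → level 3.
Lynx eats Ermine → level 4.
No prey of Lynx is below level 3, so 4 is the minimum.

Trophic level 4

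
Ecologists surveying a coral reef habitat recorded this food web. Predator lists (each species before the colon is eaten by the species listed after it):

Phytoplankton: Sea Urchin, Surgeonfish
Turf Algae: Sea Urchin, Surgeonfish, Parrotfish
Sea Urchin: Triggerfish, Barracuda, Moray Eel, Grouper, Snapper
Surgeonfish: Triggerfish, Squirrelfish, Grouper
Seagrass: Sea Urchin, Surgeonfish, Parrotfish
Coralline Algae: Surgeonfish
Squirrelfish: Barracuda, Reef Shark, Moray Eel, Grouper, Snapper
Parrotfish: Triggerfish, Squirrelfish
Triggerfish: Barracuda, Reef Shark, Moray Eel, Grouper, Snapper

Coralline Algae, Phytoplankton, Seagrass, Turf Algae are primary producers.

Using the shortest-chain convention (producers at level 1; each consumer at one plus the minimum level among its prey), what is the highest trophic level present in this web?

Producers (level 1): Coralline Algae, Phytoplankton, Seagrass, Turf Algae.
Following each consumer down to its lowest-level prey: Coralline Algae → Surgeonfish → Squirrelfish → Reef Shark (levels 1 through 4).
All prey of Reef Shark (Squirrelfish 3, Triggerfish 3) are at level 3 or above, so Reef Shark is at level 1 + 3 = 4.
Every consumer has at least one prey at level 3 or below, so none exceeds level 4.

4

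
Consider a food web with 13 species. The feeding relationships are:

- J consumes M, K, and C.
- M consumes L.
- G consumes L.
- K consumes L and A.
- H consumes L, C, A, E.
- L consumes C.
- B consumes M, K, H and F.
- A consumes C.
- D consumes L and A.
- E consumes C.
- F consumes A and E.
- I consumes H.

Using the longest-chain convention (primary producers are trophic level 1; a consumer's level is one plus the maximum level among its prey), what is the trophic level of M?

C is a producer → level 1.
L eats C → level 2.
M eats L → level 3.

Trophic level 3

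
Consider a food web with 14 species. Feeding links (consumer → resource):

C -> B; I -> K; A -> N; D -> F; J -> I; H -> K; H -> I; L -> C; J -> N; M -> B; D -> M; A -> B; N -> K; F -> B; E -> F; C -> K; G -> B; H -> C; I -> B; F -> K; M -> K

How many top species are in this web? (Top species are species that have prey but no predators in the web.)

7

Top species (has prey, but nothing eats it): G, L, A, D, J, E, H.
Count: 7.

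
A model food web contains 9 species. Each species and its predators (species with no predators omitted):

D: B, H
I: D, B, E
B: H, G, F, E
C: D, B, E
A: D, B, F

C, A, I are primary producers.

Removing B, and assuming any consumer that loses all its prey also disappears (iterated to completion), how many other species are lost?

1

Remove B.
Round 1: G (all prey gone) → extinct.
No further losses. Total secondary extinctions: 1.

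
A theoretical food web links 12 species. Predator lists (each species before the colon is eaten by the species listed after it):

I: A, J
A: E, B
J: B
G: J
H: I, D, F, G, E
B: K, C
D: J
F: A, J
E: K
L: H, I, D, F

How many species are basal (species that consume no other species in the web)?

Basal species (no prey listed): L.
Count: 1.

1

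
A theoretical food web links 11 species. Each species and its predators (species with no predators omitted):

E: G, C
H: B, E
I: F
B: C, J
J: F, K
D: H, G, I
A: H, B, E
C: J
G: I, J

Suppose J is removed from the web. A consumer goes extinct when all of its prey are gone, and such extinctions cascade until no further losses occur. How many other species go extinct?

Remove J.
Round 1: K (all prey gone) → extinct.
No further losses. Total secondary extinctions: 1.

1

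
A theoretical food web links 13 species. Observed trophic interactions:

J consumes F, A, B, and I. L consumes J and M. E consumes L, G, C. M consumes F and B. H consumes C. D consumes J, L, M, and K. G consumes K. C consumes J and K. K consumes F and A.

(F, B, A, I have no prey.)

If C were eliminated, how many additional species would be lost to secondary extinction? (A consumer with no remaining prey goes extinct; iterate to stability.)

1

Remove C.
Round 1: H (all prey gone) → extinct.
No further losses. Total secondary extinctions: 1.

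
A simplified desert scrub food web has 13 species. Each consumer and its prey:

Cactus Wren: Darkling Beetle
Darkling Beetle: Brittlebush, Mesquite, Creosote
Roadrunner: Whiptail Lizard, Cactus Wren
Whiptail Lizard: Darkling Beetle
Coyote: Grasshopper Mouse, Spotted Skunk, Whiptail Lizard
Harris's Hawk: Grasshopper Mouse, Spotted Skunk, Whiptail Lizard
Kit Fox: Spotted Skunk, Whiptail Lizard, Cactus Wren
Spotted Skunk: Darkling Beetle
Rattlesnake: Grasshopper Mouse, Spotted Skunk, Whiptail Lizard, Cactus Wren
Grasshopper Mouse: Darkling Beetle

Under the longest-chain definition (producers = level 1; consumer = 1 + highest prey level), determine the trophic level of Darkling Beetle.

Brittlebush is a producer → level 1.
Darkling Beetle eats Brittlebush (level 1); other prey at levels: Mesquite 1, Creosote 1 → level 2.

Trophic level 2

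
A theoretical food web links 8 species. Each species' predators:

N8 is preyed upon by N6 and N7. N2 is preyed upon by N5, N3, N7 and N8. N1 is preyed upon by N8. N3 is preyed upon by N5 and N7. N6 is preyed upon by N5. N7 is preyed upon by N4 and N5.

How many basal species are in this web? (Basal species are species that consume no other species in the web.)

2

Basal species (no prey listed): N1, N2.
Count: 2.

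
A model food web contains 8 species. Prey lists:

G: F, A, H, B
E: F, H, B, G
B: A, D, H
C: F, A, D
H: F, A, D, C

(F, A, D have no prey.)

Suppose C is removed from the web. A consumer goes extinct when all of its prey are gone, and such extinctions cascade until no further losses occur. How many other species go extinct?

0

Remove C.
Every predator of it retains at least one other prey: H still has F, A, D.
No consumer loses all prey, so no secondary extinctions occur.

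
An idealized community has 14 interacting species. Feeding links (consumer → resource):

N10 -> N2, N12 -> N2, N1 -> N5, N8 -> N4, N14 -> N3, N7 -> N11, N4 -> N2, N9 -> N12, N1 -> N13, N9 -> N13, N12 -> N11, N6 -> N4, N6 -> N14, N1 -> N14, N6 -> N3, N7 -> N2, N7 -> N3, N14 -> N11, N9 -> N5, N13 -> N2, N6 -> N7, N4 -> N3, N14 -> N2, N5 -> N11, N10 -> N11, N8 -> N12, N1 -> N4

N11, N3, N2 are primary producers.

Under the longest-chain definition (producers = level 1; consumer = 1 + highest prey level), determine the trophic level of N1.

N11 is a producer → level 1.
N5 eats N11 → level 2.
N1 eats N5 (level 2); other prey at levels: N4 2, N13 2, N14 2 → level 3.

Trophic level 3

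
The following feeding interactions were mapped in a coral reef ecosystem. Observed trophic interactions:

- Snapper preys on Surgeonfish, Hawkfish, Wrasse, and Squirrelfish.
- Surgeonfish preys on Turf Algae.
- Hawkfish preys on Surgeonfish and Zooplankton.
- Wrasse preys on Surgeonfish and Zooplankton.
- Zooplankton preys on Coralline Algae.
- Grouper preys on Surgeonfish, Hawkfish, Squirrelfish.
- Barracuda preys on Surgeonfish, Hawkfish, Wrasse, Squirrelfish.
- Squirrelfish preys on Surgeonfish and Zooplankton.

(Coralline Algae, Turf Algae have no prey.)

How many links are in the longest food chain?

3 links

One longest chain: Turf Algae → Surgeonfish → Squirrelfish → Grouper.
It has 4 species and 3 links.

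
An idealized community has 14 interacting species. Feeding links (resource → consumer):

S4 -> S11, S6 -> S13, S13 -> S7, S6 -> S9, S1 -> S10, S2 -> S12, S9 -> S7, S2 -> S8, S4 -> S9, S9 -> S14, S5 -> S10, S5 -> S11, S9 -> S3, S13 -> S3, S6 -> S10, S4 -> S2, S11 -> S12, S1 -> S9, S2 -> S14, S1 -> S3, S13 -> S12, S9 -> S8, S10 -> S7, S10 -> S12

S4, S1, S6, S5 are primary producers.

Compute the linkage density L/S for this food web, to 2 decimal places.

L/S = 1.71

There are L = 24 links among S = 14 species.
L/S = 24/14 = 1.7143 ≈ 1.71.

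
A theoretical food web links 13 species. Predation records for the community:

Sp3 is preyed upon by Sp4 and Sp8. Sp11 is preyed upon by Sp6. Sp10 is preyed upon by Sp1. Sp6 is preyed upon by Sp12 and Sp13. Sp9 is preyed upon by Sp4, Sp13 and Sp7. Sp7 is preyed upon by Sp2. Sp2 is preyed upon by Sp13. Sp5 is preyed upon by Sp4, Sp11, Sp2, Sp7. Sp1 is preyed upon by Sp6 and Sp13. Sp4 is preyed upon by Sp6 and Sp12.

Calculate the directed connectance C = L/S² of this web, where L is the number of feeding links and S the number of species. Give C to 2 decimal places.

The web has S = 13 species and L = 19 feeding links.
C = L / S² = 19 / 169 = 0.1124 ≈ 0.11.

C = 0.11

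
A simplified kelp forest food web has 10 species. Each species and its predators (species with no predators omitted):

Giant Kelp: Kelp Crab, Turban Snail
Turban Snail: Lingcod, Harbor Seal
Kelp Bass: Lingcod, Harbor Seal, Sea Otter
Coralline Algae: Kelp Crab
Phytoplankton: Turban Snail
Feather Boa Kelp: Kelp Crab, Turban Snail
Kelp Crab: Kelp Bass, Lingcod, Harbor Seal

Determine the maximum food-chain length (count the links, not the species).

One longest chain: Coralline Algae → Kelp Crab → Kelp Bass → Lingcod.
It has 4 species and 3 links.

3 links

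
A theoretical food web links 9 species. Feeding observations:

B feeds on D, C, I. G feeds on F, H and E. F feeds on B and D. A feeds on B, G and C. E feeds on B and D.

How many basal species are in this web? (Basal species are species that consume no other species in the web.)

4

Basal species (no prey listed): D, I, H, C.
Count: 4.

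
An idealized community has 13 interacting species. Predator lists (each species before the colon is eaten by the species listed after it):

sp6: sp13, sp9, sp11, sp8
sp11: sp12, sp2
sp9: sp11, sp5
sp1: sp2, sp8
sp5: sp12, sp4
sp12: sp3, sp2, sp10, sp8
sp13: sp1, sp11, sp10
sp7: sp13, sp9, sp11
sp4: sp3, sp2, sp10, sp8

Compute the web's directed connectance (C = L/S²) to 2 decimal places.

C = 0.15

The web has S = 13 species and L = 26 feeding links.
C = L / S² = 26 / 169 = 0.1538 ≈ 0.15.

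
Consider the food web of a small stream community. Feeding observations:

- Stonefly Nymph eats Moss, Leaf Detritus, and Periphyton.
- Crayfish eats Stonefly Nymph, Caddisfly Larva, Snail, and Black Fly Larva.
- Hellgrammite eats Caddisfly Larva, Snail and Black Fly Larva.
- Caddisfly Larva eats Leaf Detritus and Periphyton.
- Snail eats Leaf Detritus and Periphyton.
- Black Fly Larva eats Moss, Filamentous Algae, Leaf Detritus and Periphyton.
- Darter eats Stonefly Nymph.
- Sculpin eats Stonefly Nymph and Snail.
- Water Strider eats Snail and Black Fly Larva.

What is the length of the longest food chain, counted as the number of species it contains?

3 species

One longest chain: Leaf Detritus → Stonefly Nymph → Crayfish.
It has 3 species and 2 links.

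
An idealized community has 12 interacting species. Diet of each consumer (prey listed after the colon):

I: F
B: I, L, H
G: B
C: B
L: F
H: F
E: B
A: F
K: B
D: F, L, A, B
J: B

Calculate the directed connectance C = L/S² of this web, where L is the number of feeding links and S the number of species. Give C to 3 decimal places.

The web has S = 12 species and L = 16 feeding links.
C = L / S² = 16 / 144 = 0.1111 ≈ 0.111.

C = 0.111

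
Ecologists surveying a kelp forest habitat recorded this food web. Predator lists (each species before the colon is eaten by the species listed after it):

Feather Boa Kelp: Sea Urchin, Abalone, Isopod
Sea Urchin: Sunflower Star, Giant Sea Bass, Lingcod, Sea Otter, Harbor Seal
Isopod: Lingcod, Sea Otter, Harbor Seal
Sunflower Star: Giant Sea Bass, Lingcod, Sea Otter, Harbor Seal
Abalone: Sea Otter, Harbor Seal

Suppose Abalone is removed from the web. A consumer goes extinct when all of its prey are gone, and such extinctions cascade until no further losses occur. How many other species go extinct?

Remove Abalone.
Every predator of it retains at least one other prey: Sea Otter still has Sea Urchin, Isopod, Sunflower Star; Harbor Seal still has Sea Urchin, Isopod, Sunflower Star.
No consumer loses all prey, so no secondary extinctions occur.

0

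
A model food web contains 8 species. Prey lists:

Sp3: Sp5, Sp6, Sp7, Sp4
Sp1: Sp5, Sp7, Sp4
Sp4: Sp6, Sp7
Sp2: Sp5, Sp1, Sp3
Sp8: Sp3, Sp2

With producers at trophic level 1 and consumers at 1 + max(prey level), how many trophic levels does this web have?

Producers (level 1): Sp5, Sp6, Sp7.
Sp6 → Sp4 → Sp1 → Sp2 → Sp8 gives Sp8 level 5.
No species has a prey at level 5, so no species reaches level 6.

5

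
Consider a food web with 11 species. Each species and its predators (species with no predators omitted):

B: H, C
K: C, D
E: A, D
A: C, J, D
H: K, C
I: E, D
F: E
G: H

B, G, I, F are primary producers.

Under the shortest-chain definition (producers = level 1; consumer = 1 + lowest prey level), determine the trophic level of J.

I is a producer → level 1.
E eats I → level 2.
A eats E → level 3.
J eats A → level 4.
No prey of J is below level 3, so 4 is the minimum.

Trophic level 4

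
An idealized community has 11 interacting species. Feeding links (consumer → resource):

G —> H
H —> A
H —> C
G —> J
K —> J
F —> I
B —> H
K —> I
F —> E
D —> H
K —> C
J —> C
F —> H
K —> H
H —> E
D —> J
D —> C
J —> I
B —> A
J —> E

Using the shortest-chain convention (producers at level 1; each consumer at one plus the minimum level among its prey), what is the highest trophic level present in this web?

3

Producers (level 1): E, I, C, A.
Following each consumer down to its lowest-level prey: E → H → G (levels 1 through 3).
All prey of G (H 2, J 2) are at level 2 or above, so G is at level 1 + 2 = 3.
Every consumer has at least one prey at level 2 or below, so none exceeds level 3.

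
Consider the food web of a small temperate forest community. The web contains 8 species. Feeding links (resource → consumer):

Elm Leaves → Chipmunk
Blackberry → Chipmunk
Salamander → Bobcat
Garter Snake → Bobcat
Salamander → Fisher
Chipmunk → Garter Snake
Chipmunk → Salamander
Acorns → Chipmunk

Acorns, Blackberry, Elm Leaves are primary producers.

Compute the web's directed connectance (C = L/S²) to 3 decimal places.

The web has S = 8 species and L = 8 feeding links.
C = L / S² = 8 / 64 = 0.1250 ≈ 0.125.

C = 0.125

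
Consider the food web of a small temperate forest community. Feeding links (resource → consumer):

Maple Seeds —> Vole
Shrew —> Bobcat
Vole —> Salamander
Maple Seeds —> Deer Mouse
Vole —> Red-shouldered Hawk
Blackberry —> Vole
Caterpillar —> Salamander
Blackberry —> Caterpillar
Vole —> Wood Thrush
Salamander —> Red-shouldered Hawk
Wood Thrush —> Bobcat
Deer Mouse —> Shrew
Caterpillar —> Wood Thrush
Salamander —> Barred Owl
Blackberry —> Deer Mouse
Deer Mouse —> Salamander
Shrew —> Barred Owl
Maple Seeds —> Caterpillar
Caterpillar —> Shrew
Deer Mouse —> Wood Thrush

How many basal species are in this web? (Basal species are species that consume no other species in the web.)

Basal species (no prey listed): Blackberry, Maple Seeds.
Count: 2.

2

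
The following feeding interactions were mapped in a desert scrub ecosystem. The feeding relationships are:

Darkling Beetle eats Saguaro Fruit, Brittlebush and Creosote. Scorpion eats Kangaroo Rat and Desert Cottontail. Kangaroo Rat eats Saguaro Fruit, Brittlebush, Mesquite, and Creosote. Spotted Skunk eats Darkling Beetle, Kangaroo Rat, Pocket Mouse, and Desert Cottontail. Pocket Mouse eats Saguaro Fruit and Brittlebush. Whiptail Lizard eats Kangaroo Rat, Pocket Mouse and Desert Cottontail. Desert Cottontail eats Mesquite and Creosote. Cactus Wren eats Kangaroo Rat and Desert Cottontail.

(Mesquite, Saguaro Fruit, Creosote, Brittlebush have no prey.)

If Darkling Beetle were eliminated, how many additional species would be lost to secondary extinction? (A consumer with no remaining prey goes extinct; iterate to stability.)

0

Remove Darkling Beetle.
Every predator of it retains at least one other prey: Spotted Skunk still has Pocket Mouse, Kangaroo Rat, Desert Cottontail.
No consumer loses all prey, so no secondary extinctions occur.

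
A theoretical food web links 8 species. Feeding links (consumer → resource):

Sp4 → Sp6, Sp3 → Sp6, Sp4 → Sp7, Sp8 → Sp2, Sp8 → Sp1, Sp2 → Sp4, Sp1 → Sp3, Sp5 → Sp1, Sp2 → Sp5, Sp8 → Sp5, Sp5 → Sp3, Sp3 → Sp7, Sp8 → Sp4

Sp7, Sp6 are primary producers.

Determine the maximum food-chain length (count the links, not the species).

5 links

One longest chain: Sp7 → Sp3 → Sp1 → Sp5 → Sp2 → Sp8.
It has 6 species and 5 links.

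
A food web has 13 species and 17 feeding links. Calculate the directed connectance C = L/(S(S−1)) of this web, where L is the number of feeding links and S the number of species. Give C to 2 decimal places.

C = 0.11

The web has S = 13 species and L = 17 feeding links.
C = L / (S(S−1)) = 17 / 156 = 0.1090 ≈ 0.11.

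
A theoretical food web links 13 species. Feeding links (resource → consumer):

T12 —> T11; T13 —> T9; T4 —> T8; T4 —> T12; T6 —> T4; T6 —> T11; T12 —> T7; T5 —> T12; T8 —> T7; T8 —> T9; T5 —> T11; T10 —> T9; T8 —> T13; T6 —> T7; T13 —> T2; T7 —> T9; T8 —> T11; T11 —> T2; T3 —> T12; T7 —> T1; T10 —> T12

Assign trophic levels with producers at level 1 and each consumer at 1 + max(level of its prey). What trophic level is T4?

T6 is a producer → level 1.
T4 eats T6 → level 2.

Trophic level 2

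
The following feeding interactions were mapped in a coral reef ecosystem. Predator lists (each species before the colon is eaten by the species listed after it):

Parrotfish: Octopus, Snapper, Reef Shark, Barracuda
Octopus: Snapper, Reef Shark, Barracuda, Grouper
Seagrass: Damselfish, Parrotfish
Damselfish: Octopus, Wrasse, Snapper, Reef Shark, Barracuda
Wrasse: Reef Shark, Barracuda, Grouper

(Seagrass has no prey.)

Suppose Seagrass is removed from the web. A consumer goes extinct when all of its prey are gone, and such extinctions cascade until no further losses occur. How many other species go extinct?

Remove Seagrass.
Round 1: Damselfish (all prey gone), Parrotfish (all prey gone) → extinct.
Round 2: Octopus (all prey gone), Wrasse (all prey gone) → extinct.
Round 3: Snapper (all prey gone), Reef Shark (all prey gone), Barracuda (all prey gone), Grouper (all prey gone) → extinct.
No further losses. Total secondary extinctions: 8.

8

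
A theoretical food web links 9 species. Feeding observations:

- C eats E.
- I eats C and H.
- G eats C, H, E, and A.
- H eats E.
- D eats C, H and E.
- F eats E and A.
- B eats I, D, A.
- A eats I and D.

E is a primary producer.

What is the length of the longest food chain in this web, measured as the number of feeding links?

One longest chain: E → H → D → A → F.
It has 5 species and 4 links.

4 links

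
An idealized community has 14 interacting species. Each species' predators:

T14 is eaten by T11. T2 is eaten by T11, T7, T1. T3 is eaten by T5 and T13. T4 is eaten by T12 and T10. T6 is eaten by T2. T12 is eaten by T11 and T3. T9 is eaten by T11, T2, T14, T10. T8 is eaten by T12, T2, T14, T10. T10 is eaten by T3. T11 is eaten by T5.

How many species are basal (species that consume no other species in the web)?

4

Basal species (no prey listed): T8, T9, T4, T6.
Count: 4.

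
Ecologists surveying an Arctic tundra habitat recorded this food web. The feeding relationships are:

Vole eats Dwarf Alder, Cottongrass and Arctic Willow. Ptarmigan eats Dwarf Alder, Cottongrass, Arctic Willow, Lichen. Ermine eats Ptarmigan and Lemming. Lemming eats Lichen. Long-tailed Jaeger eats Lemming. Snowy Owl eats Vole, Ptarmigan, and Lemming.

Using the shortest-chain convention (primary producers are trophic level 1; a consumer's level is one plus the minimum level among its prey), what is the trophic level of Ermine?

Trophic level 3

Arctic Willow is a producer → level 1.
Ptarmigan eats Arctic Willow → level 2.
Ermine eats Ptarmigan → level 3.
No prey of Ermine is below level 2, so 3 is the minimum.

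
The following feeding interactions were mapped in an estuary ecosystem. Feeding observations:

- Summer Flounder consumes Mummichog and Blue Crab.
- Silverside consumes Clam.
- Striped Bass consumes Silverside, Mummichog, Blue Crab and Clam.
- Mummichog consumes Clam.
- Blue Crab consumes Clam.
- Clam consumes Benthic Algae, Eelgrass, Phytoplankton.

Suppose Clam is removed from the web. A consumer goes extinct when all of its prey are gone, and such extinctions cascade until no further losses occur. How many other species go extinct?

Remove Clam.
Round 1: Blue Crab (all prey gone), Silverside (all prey gone), Mummichog (all prey gone) → extinct.
Round 2: Summer Flounder (all prey gone), Striped Bass (all prey gone) → extinct.
No further losses. Total secondary extinctions: 5.

5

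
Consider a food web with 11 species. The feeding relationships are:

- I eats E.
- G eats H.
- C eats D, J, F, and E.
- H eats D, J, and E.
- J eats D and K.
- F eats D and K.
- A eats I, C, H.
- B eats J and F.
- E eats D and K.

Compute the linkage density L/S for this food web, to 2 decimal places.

There are L = 20 links among S = 11 species.
L/S = 20/11 = 1.8182 ≈ 1.82.

L/S = 1.82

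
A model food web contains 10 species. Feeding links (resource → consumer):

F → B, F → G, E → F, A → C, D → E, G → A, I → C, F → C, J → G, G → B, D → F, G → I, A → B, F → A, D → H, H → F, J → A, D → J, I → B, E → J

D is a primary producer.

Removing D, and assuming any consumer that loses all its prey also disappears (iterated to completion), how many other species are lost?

Remove D.
Round 1: E (all prey gone), H (all prey gone) → extinct.
Round 2: J (all prey gone), F (all prey gone) → extinct.
Round 3: G (all prey gone) → extinct.
Round 4: I (all prey gone), A (all prey gone) → extinct.
Round 5: B (all prey gone), C (all prey gone) → extinct.
No further losses. Total secondary extinctions: 9.

9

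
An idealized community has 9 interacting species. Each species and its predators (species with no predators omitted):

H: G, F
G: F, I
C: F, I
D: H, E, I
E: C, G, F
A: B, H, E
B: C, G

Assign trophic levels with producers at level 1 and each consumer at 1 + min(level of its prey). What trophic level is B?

Trophic level 2

A is a producer → level 1.
B eats A → level 2.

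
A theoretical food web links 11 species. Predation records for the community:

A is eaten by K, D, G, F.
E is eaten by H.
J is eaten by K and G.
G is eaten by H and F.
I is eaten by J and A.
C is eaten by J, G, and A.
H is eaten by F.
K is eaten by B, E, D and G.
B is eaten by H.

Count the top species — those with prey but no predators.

Top species (has prey, but nothing eats it): D, F.
Count: 2.

2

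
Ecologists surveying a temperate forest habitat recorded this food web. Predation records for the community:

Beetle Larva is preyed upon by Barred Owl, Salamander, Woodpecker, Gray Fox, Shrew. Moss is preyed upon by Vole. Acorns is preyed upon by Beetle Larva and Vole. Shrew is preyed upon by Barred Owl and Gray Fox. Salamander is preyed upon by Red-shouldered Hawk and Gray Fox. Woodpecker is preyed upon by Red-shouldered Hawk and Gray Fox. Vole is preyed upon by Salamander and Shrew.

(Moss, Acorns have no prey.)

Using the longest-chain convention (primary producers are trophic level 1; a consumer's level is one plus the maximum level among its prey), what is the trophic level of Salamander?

Moss is a producer → level 1.
Vole eats Moss (level 1); other prey at levels: Acorns 1 → level 2.
Salamander eats Vole (level 2); other prey at levels: Beetle Larva 2 → level 3.

Trophic level 3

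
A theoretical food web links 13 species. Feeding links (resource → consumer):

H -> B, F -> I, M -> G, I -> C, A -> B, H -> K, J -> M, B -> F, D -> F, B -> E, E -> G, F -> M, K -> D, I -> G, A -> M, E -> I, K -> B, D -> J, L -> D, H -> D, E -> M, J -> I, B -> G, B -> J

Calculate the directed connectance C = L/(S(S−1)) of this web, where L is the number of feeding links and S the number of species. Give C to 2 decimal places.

C = 0.15

The web has S = 13 species and L = 24 feeding links.
C = L / (S(S−1)) = 24 / 156 = 0.1538 ≈ 0.15.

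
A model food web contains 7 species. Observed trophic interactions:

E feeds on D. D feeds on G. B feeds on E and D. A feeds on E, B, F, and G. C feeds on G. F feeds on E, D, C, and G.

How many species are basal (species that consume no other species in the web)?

Basal species (no prey listed): G.
Count: 1.

1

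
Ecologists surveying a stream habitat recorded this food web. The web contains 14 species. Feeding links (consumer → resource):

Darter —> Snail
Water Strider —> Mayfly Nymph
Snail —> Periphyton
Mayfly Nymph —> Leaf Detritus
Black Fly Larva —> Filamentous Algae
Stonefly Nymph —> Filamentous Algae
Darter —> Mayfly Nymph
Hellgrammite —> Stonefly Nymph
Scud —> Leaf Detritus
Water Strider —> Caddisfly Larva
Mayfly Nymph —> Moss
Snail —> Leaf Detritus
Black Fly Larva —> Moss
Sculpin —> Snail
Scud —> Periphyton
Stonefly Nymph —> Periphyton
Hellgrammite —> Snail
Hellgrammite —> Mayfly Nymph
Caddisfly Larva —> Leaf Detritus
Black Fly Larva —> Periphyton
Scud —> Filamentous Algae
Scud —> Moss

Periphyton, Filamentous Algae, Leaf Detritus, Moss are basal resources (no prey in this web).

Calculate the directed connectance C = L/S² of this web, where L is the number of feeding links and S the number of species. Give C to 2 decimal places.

C = 0.11

The web has S = 14 species and L = 22 feeding links.
C = L / S² = 22 / 196 = 0.1122 ≈ 0.11.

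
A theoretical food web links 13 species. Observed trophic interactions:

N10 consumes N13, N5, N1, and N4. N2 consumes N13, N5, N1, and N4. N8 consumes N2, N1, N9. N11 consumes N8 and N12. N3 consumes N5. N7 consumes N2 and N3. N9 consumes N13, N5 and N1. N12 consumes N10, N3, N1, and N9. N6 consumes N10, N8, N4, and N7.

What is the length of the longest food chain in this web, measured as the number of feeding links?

One longest chain: N13 → N2 → N7 → N6.
It has 4 species and 3 links.

3 links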